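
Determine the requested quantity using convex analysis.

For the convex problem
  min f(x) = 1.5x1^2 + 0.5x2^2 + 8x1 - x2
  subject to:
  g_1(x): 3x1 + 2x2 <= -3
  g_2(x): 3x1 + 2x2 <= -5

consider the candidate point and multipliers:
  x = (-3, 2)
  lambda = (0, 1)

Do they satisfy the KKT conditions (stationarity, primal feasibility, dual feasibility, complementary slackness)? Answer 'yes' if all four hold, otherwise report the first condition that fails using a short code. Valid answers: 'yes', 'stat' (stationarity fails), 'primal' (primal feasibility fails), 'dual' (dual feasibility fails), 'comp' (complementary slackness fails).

Gradient of f: grad f(x) = Q x + c = (-1, 1)
Constraint values g_i(x) = a_i^T x - b_i:
  g_1((-3, 2)) = -2
  g_2((-3, 2)) = 0
Stationarity residual: grad f(x) + sum_i lambda_i a_i = (2, 3)
  -> stationarity FAILS
Primal feasibility (all g_i <= 0): OK
Dual feasibility (all lambda_i >= 0): OK
Complementary slackness (lambda_i * g_i(x) = 0 for all i): OK

Verdict: the first failing condition is stationarity -> stat.

stat


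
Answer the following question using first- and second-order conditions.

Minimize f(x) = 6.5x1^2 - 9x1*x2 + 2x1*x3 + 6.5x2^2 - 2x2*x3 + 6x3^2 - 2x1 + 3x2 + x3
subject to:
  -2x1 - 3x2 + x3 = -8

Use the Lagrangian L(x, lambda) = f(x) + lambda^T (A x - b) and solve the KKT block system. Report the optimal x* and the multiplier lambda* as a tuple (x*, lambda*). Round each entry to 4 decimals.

Form the Lagrangian:
  L(x, lambda) = (1/2) x^T Q x + c^T x + lambda^T (A x - b)
Stationarity (grad_x L = 0): Q x + c + A^T lambda = 0.
Primal feasibility: A x = b.

This gives the KKT block system:
  [ Q   A^T ] [ x     ]   [-c ]
  [ A    0  ] [ lambda ] = [ b ]

Solving the linear system:
  x*      = (1.6329, 1.4666, -0.3343)
  lambda* = (2.6796)
  f(x*)   = 11.1183

x* = (1.6329, 1.4666, -0.3343), lambda* = (2.6796)


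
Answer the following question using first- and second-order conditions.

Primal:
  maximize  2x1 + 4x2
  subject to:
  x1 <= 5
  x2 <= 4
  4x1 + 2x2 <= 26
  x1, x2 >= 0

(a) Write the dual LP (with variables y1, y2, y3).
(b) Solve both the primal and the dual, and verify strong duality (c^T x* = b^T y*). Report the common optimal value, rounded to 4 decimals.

The standard primal-dual pair for 'max c^T x s.t. A x <= b, x >= 0' is:
  Dual:  min b^T y  s.t.  A^T y >= c,  y >= 0.

So the dual LP is:
  minimize  5y1 + 4y2 + 26y3
  subject to:
    y1 + 4y3 >= 2
    y2 + 2y3 >= 4
    y1, y2, y3 >= 0

Solving the primal: x* = (4.5, 4).
  primal value c^T x* = 25.
Solving the dual: y* = (0, 3, 0.5).
  dual value b^T y* = 25.
Strong duality: c^T x* = b^T y*. Confirmed.

25


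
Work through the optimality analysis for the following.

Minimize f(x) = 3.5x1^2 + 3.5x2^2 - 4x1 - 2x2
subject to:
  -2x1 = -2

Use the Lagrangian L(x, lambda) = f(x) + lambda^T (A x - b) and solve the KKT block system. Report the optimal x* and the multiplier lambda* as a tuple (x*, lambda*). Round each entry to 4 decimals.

Form the Lagrangian:
  L(x, lambda) = (1/2) x^T Q x + c^T x + lambda^T (A x - b)
Stationarity (grad_x L = 0): Q x + c + A^T lambda = 0.
Primal feasibility: A x = b.

This gives the KKT block system:
  [ Q   A^T ] [ x     ]   [-c ]
  [ A    0  ] [ lambda ] = [ b ]

Solving the linear system:
  x*      = (1, 0.2857)
  lambda* = (1.5)
  f(x*)   = -0.7857

x* = (1, 0.2857), lambda* = (1.5)


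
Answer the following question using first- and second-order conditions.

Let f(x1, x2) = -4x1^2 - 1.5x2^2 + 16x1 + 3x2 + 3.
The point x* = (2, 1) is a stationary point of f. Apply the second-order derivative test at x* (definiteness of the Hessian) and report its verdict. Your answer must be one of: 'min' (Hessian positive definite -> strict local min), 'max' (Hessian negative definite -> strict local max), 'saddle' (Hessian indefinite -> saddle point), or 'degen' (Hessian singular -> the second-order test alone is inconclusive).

Compute the Hessian H = grad^2 f:
  H = [[-8, 0], [0, -3]]
Verify stationarity: grad f(x*) = H x* + g = (0, 0).
Eigenvalues of H: -8, -3.
Both eigenvalues < 0, so H is negative definite -> x* is a strict local max.

max


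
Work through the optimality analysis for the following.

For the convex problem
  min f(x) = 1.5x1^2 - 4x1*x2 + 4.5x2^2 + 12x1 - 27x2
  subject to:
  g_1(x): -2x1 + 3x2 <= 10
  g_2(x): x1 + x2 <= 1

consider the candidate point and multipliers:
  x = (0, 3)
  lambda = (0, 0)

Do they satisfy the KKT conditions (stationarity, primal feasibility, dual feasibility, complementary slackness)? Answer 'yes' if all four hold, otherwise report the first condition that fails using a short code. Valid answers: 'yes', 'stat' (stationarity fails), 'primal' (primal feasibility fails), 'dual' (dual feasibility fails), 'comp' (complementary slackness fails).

Gradient of f: grad f(x) = Q x + c = (0, 0)
Constraint values g_i(x) = a_i^T x - b_i:
  g_1((0, 3)) = -1
  g_2((0, 3)) = 2
Stationarity residual: grad f(x) + sum_i lambda_i a_i = (0, 0)
  -> stationarity OK
Primal feasibility (all g_i <= 0): FAILS
Dual feasibility (all lambda_i >= 0): OK
Complementary slackness (lambda_i * g_i(x) = 0 for all i): OK

Verdict: the first failing condition is primal_feasibility -> primal.

primal


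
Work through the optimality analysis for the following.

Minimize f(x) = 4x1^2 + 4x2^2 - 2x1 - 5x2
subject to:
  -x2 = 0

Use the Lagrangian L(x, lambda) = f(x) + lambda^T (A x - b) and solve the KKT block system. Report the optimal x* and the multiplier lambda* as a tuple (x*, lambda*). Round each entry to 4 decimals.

Form the Lagrangian:
  L(x, lambda) = (1/2) x^T Q x + c^T x + lambda^T (A x - b)
Stationarity (grad_x L = 0): Q x + c + A^T lambda = 0.
Primal feasibility: A x = b.

This gives the KKT block system:
  [ Q   A^T ] [ x     ]   [-c ]
  [ A    0  ] [ lambda ] = [ b ]

Solving the linear system:
  x*      = (0.25, 0)
  lambda* = (-5)
  f(x*)   = -0.25

x* = (0.25, 0), lambda* = (-5)


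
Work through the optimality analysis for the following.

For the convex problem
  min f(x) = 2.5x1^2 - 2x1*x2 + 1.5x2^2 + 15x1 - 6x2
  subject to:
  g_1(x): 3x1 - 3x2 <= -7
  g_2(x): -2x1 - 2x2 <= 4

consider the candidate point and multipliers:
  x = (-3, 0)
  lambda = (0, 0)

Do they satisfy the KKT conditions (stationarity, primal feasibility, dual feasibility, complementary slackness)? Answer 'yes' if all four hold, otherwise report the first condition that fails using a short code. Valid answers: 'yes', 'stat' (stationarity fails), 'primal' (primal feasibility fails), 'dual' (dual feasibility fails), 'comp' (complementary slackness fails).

Gradient of f: grad f(x) = Q x + c = (0, 0)
Constraint values g_i(x) = a_i^T x - b_i:
  g_1((-3, 0)) = -2
  g_2((-3, 0)) = 2
Stationarity residual: grad f(x) + sum_i lambda_i a_i = (0, 0)
  -> stationarity OK
Primal feasibility (all g_i <= 0): FAILS
Dual feasibility (all lambda_i >= 0): OK
Complementary slackness (lambda_i * g_i(x) = 0 for all i): OK

Verdict: the first failing condition is primal_feasibility -> primal.

primal


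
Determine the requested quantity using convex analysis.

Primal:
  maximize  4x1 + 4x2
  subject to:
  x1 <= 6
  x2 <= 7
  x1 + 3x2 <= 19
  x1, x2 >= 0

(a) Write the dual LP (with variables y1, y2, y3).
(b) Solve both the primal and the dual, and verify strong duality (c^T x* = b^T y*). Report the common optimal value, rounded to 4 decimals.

The standard primal-dual pair for 'max c^T x s.t. A x <= b, x >= 0' is:
  Dual:  min b^T y  s.t.  A^T y >= c,  y >= 0.

So the dual LP is:
  minimize  6y1 + 7y2 + 19y3
  subject to:
    y1 + y3 >= 4
    y2 + 3y3 >= 4
    y1, y2, y3 >= 0

Solving the primal: x* = (6, 4.3333).
  primal value c^T x* = 41.3333.
Solving the dual: y* = (2.6667, 0, 1.3333).
  dual value b^T y* = 41.3333.
Strong duality: c^T x* = b^T y*. Confirmed.

41.3333


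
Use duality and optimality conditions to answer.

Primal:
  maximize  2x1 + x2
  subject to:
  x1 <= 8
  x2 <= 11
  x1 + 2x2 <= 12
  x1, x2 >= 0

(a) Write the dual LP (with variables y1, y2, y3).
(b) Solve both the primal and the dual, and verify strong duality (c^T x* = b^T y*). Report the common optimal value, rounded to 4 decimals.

The standard primal-dual pair for 'max c^T x s.t. A x <= b, x >= 0' is:
  Dual:  min b^T y  s.t.  A^T y >= c,  y >= 0.

So the dual LP is:
  minimize  8y1 + 11y2 + 12y3
  subject to:
    y1 + y3 >= 2
    y2 + 2y3 >= 1
    y1, y2, y3 >= 0

Solving the primal: x* = (8, 2).
  primal value c^T x* = 18.
Solving the dual: y* = (1.5, 0, 0.5).
  dual value b^T y* = 18.
Strong duality: c^T x* = b^T y*. Confirmed.

18


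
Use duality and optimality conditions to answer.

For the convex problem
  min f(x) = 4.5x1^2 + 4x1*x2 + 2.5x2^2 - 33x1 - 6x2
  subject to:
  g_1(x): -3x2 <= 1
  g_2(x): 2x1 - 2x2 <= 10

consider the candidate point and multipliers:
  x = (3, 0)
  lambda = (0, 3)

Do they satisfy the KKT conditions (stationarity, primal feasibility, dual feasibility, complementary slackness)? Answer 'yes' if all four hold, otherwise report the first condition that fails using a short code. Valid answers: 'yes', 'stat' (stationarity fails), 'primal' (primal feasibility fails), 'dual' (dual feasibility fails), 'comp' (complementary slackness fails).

Gradient of f: grad f(x) = Q x + c = (-6, 6)
Constraint values g_i(x) = a_i^T x - b_i:
  g_1((3, 0)) = -1
  g_2((3, 0)) = -4
Stationarity residual: grad f(x) + sum_i lambda_i a_i = (0, 0)
  -> stationarity OK
Primal feasibility (all g_i <= 0): OK
Dual feasibility (all lambda_i >= 0): OK
Complementary slackness (lambda_i * g_i(x) = 0 for all i): FAILS

Verdict: the first failing condition is complementary_slackness -> comp.

comp


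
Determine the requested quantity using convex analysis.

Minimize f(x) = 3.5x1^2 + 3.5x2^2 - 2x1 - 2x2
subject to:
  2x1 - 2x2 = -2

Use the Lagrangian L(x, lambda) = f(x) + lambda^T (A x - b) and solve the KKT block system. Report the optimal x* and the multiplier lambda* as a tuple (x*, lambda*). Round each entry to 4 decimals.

Form the Lagrangian:
  L(x, lambda) = (1/2) x^T Q x + c^T x + lambda^T (A x - b)
Stationarity (grad_x L = 0): Q x + c + A^T lambda = 0.
Primal feasibility: A x = b.

This gives the KKT block system:
  [ Q   A^T ] [ x     ]   [-c ]
  [ A    0  ] [ lambda ] = [ b ]

Solving the linear system:
  x*      = (-0.2143, 0.7857)
  lambda* = (1.75)
  f(x*)   = 1.1786

x* = (-0.2143, 0.7857), lambda* = (1.75)


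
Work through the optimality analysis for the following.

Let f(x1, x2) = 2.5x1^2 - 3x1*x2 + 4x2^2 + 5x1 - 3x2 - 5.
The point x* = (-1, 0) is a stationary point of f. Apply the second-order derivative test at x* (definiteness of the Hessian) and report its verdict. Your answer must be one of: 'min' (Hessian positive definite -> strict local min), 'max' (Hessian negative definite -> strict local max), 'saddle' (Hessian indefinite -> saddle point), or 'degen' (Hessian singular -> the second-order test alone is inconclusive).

Compute the Hessian H = grad^2 f:
  H = [[5, -3], [-3, 8]]
Verify stationarity: grad f(x*) = H x* + g = (0, 0).
Eigenvalues of H: 3.1459, 9.8541.
Both eigenvalues > 0, so H is positive definite -> x* is a strict local min.

min


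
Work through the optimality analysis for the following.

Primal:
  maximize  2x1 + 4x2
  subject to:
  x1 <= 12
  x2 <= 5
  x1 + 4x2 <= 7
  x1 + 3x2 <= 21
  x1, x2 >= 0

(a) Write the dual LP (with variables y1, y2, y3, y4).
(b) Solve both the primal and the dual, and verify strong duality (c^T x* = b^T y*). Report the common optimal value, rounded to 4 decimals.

The standard primal-dual pair for 'max c^T x s.t. A x <= b, x >= 0' is:
  Dual:  min b^T y  s.t.  A^T y >= c,  y >= 0.

So the dual LP is:
  minimize  12y1 + 5y2 + 7y3 + 21y4
  subject to:
    y1 + y3 + y4 >= 2
    y2 + 4y3 + 3y4 >= 4
    y1, y2, y3, y4 >= 0

Solving the primal: x* = (7, 0).
  primal value c^T x* = 14.
Solving the dual: y* = (0, 0, 2, 0).
  dual value b^T y* = 14.
Strong duality: c^T x* = b^T y*. Confirmed.

14


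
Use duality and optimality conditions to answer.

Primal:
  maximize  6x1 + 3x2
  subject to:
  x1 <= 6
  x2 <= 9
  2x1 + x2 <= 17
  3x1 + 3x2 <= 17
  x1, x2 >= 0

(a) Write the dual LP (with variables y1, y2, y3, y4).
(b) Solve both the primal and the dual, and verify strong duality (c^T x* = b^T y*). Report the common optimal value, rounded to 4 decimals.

The standard primal-dual pair for 'max c^T x s.t. A x <= b, x >= 0' is:
  Dual:  min b^T y  s.t.  A^T y >= c,  y >= 0.

So the dual LP is:
  minimize  6y1 + 9y2 + 17y3 + 17y4
  subject to:
    y1 + 2y3 + 3y4 >= 6
    y2 + y3 + 3y4 >= 3
    y1, y2, y3, y4 >= 0

Solving the primal: x* = (5.6667, 0).
  primal value c^T x* = 34.
Solving the dual: y* = (0, 0, 0, 2).
  dual value b^T y* = 34.
Strong duality: c^T x* = b^T y*. Confirmed.

34


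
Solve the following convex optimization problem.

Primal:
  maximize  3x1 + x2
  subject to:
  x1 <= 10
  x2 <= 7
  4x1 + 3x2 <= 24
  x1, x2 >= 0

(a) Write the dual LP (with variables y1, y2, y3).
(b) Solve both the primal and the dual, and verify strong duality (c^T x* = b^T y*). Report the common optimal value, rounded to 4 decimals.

The standard primal-dual pair for 'max c^T x s.t. A x <= b, x >= 0' is:
  Dual:  min b^T y  s.t.  A^T y >= c,  y >= 0.

So the dual LP is:
  minimize  10y1 + 7y2 + 24y3
  subject to:
    y1 + 4y3 >= 3
    y2 + 3y3 >= 1
    y1, y2, y3 >= 0

Solving the primal: x* = (6, 0).
  primal value c^T x* = 18.
Solving the dual: y* = (0, 0, 0.75).
  dual value b^T y* = 18.
Strong duality: c^T x* = b^T y*. Confirmed.

18


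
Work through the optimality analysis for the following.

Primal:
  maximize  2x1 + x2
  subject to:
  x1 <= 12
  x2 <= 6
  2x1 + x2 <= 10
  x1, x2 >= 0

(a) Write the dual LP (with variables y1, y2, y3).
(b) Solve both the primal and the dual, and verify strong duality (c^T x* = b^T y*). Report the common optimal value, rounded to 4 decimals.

The standard primal-dual pair for 'max c^T x s.t. A x <= b, x >= 0' is:
  Dual:  min b^T y  s.t.  A^T y >= c,  y >= 0.

So the dual LP is:
  minimize  12y1 + 6y2 + 10y3
  subject to:
    y1 + 2y3 >= 2
    y2 + y3 >= 1
    y1, y2, y3 >= 0

Solving the primal: x* = (5, 0).
  primal value c^T x* = 10.
Solving the dual: y* = (0, 0, 1).
  dual value b^T y* = 10.
Strong duality: c^T x* = b^T y*. Confirmed.

10


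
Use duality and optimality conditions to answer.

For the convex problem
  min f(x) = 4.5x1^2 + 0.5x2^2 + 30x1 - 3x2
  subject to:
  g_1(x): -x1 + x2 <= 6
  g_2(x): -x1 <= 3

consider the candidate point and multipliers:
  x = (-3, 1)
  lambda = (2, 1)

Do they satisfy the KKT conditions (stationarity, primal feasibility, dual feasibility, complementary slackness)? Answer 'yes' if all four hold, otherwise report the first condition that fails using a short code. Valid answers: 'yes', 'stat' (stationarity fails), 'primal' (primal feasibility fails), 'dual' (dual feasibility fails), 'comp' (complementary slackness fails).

Gradient of f: grad f(x) = Q x + c = (3, -2)
Constraint values g_i(x) = a_i^T x - b_i:
  g_1((-3, 1)) = -2
  g_2((-3, 1)) = 0
Stationarity residual: grad f(x) + sum_i lambda_i a_i = (0, 0)
  -> stationarity OK
Primal feasibility (all g_i <= 0): OK
Dual feasibility (all lambda_i >= 0): OK
Complementary slackness (lambda_i * g_i(x) = 0 for all i): FAILS

Verdict: the first failing condition is complementary_slackness -> comp.

comp


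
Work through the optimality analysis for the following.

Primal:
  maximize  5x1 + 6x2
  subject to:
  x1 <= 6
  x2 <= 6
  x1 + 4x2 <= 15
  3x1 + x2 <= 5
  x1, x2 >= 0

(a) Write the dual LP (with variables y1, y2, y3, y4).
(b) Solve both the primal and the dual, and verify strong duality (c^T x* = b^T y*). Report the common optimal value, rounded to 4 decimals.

The standard primal-dual pair for 'max c^T x s.t. A x <= b, x >= 0' is:
  Dual:  min b^T y  s.t.  A^T y >= c,  y >= 0.

So the dual LP is:
  minimize  6y1 + 6y2 + 15y3 + 5y4
  subject to:
    y1 + y3 + 3y4 >= 5
    y2 + 4y3 + y4 >= 6
    y1, y2, y3, y4 >= 0

Solving the primal: x* = (0.4545, 3.6364).
  primal value c^T x* = 24.0909.
Solving the dual: y* = (0, 0, 1.1818, 1.2727).
  dual value b^T y* = 24.0909.
Strong duality: c^T x* = b^T y*. Confirmed.

24.0909


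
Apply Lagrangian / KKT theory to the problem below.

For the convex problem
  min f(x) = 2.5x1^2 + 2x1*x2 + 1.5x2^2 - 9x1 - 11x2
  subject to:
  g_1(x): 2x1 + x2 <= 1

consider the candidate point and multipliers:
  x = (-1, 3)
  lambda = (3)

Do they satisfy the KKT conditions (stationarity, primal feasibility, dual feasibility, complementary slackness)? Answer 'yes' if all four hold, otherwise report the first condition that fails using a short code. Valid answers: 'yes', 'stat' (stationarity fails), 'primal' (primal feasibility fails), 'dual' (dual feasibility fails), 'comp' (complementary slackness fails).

Gradient of f: grad f(x) = Q x + c = (-8, -4)
Constraint values g_i(x) = a_i^T x - b_i:
  g_1((-1, 3)) = 0
Stationarity residual: grad f(x) + sum_i lambda_i a_i = (-2, -1)
  -> stationarity FAILS
Primal feasibility (all g_i <= 0): OK
Dual feasibility (all lambda_i >= 0): OK
Complementary slackness (lambda_i * g_i(x) = 0 for all i): OK

Verdict: the first failing condition is stationarity -> stat.

stat


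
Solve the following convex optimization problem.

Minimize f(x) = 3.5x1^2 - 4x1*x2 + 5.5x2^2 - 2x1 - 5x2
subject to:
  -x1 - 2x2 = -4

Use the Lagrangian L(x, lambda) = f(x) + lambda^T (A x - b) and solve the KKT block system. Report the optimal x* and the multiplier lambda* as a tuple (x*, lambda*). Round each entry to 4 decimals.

Form the Lagrangian:
  L(x, lambda) = (1/2) x^T Q x + c^T x + lambda^T (A x - b)
Stationarity (grad_x L = 0): Q x + c + A^T lambda = 0.
Primal feasibility: A x = b.

This gives the KKT block system:
  [ Q   A^T ] [ x     ]   [-c ]
  [ A    0  ] [ lambda ] = [ b ]

Solving the linear system:
  x*      = (1.3455, 1.3273)
  lambda* = (2.1091)
  f(x*)   = -0.4455

x* = (1.3455, 1.3273), lambda* = (2.1091)


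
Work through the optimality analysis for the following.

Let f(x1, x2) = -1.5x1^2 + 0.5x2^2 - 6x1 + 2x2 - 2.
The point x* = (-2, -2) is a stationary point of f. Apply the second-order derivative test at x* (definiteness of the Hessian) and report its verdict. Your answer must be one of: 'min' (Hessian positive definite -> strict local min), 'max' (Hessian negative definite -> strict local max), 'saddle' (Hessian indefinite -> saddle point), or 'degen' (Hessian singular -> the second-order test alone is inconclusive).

Compute the Hessian H = grad^2 f:
  H = [[-3, 0], [0, 1]]
Verify stationarity: grad f(x*) = H x* + g = (0, 0).
Eigenvalues of H: -3, 1.
Eigenvalues have mixed signs, so H is indefinite -> x* is a saddle point.

saddle


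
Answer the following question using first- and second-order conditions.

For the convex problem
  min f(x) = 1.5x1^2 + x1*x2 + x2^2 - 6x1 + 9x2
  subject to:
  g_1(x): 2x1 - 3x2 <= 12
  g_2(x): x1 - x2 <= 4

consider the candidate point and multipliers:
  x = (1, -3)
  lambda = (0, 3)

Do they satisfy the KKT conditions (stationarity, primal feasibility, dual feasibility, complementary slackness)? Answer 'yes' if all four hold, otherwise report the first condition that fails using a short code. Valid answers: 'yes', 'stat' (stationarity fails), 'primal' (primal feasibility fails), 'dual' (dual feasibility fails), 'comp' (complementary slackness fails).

Gradient of f: grad f(x) = Q x + c = (-6, 4)
Constraint values g_i(x) = a_i^T x - b_i:
  g_1((1, -3)) = -1
  g_2((1, -3)) = 0
Stationarity residual: grad f(x) + sum_i lambda_i a_i = (-3, 1)
  -> stationarity FAILS
Primal feasibility (all g_i <= 0): OK
Dual feasibility (all lambda_i >= 0): OK
Complementary slackness (lambda_i * g_i(x) = 0 for all i): OK

Verdict: the first failing condition is stationarity -> stat.

stat


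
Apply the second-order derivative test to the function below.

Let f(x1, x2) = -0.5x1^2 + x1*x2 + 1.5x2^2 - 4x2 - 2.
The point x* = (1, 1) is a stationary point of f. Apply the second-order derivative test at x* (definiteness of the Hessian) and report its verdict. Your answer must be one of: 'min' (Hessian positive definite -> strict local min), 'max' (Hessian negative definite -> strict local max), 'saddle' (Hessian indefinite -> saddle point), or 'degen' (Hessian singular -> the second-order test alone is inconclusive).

Compute the Hessian H = grad^2 f:
  H = [[-1, 1], [1, 3]]
Verify stationarity: grad f(x*) = H x* + g = (0, 0).
Eigenvalues of H: -1.2361, 3.2361.
Eigenvalues have mixed signs, so H is indefinite -> x* is a saddle point.

saddle


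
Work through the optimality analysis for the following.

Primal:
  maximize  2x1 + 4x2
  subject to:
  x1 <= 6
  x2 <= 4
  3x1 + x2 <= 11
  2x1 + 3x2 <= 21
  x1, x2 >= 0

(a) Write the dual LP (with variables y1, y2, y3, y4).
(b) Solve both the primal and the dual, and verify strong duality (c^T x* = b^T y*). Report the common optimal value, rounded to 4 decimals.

The standard primal-dual pair for 'max c^T x s.t. A x <= b, x >= 0' is:
  Dual:  min b^T y  s.t.  A^T y >= c,  y >= 0.

So the dual LP is:
  minimize  6y1 + 4y2 + 11y3 + 21y4
  subject to:
    y1 + 3y3 + 2y4 >= 2
    y2 + y3 + 3y4 >= 4
    y1, y2, y3, y4 >= 0

Solving the primal: x* = (2.3333, 4).
  primal value c^T x* = 20.6667.
Solving the dual: y* = (0, 3.3333, 0.6667, 0).
  dual value b^T y* = 20.6667.
Strong duality: c^T x* = b^T y*. Confirmed.

20.6667


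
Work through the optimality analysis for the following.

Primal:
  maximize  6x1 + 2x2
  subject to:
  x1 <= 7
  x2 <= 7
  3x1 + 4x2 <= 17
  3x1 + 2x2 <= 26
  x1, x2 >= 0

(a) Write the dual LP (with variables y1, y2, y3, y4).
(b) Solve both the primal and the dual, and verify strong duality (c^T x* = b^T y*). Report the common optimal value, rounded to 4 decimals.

The standard primal-dual pair for 'max c^T x s.t. A x <= b, x >= 0' is:
  Dual:  min b^T y  s.t.  A^T y >= c,  y >= 0.

So the dual LP is:
  minimize  7y1 + 7y2 + 17y3 + 26y4
  subject to:
    y1 + 3y3 + 3y4 >= 6
    y2 + 4y3 + 2y4 >= 2
    y1, y2, y3, y4 >= 0

Solving the primal: x* = (5.6667, 0).
  primal value c^T x* = 34.
Solving the dual: y* = (0, 0, 2, 0).
  dual value b^T y* = 34.
Strong duality: c^T x* = b^T y*. Confirmed.

34


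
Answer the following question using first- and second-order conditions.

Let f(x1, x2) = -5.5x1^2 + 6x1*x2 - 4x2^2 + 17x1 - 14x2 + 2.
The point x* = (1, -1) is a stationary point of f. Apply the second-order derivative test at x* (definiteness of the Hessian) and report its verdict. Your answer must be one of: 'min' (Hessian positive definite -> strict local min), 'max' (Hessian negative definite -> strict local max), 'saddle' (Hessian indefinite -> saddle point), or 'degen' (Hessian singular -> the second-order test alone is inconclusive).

Compute the Hessian H = grad^2 f:
  H = [[-11, 6], [6, -8]]
Verify stationarity: grad f(x*) = H x* + g = (0, 0).
Eigenvalues of H: -15.6847, -3.3153.
Both eigenvalues < 0, so H is negative definite -> x* is a strict local max.

max


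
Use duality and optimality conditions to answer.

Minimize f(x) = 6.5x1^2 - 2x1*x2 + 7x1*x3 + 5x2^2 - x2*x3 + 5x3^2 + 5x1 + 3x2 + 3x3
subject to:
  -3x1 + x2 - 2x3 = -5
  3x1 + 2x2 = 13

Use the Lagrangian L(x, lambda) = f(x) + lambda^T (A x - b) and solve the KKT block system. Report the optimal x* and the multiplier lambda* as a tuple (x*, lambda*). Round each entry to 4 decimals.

Form the Lagrangian:
  L(x, lambda) = (1/2) x^T Q x + c^T x + lambda^T (A x - b)
Stationarity (grad_x L = 0): Q x + c + A^T lambda = 0.
Primal feasibility: A x = b.

This gives the KKT block system:
  [ Q   A^T ] [ x     ]   [-c ]
  [ A    0  ] [ lambda ] = [ b ]

Solving the linear system:
  x*      = (3.3898, 1.4153, -1.877)
  lambda* = (3.2715, -7.761)
  f(x*)   = 66.4072

x* = (3.3898, 1.4153, -1.877), lambda* = (3.2715, -7.761)


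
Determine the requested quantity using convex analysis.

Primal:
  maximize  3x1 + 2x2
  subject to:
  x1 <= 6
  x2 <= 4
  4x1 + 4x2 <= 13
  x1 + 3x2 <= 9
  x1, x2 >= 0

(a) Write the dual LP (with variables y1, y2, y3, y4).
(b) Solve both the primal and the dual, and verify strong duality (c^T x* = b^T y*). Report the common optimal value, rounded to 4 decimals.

The standard primal-dual pair for 'max c^T x s.t. A x <= b, x >= 0' is:
  Dual:  min b^T y  s.t.  A^T y >= c,  y >= 0.

So the dual LP is:
  minimize  6y1 + 4y2 + 13y3 + 9y4
  subject to:
    y1 + 4y3 + y4 >= 3
    y2 + 4y3 + 3y4 >= 2
    y1, y2, y3, y4 >= 0

Solving the primal: x* = (3.25, 0).
  primal value c^T x* = 9.75.
Solving the dual: y* = (0, 0, 0.75, 0).
  dual value b^T y* = 9.75.
Strong duality: c^T x* = b^T y*. Confirmed.

9.75


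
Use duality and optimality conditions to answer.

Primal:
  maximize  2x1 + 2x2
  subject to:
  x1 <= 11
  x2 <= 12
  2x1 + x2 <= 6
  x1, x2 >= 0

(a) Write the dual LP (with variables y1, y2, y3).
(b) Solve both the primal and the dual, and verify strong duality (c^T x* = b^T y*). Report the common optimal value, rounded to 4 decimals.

The standard primal-dual pair for 'max c^T x s.t. A x <= b, x >= 0' is:
  Dual:  min b^T y  s.t.  A^T y >= c,  y >= 0.

So the dual LP is:
  minimize  11y1 + 12y2 + 6y3
  subject to:
    y1 + 2y3 >= 2
    y2 + y3 >= 2
    y1, y2, y3 >= 0

Solving the primal: x* = (0, 6).
  primal value c^T x* = 12.
Solving the dual: y* = (0, 0, 2).
  dual value b^T y* = 12.
Strong duality: c^T x* = b^T y*. Confirmed.

12


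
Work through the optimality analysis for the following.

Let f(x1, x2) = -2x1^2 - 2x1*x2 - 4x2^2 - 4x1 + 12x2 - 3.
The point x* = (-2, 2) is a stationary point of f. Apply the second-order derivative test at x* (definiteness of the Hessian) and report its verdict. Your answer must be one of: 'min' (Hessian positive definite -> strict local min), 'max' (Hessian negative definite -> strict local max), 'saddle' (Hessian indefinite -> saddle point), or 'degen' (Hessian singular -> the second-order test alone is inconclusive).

Compute the Hessian H = grad^2 f:
  H = [[-4, -2], [-2, -8]]
Verify stationarity: grad f(x*) = H x* + g = (0, 0).
Eigenvalues of H: -8.8284, -3.1716.
Both eigenvalues < 0, so H is negative definite -> x* is a strict local max.

max


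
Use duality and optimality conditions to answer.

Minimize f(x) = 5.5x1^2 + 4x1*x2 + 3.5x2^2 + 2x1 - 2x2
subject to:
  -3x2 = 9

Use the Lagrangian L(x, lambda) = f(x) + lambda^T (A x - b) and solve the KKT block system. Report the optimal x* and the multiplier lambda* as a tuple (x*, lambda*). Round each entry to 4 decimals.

Form the Lagrangian:
  L(x, lambda) = (1/2) x^T Q x + c^T x + lambda^T (A x - b)
Stationarity (grad_x L = 0): Q x + c + A^T lambda = 0.
Primal feasibility: A x = b.

This gives the KKT block system:
  [ Q   A^T ] [ x     ]   [-c ]
  [ A    0  ] [ lambda ] = [ b ]

Solving the linear system:
  x*      = (0.9091, -3)
  lambda* = (-6.4545)
  f(x*)   = 32.9545

x* = (0.9091, -3), lambda* = (-6.4545)


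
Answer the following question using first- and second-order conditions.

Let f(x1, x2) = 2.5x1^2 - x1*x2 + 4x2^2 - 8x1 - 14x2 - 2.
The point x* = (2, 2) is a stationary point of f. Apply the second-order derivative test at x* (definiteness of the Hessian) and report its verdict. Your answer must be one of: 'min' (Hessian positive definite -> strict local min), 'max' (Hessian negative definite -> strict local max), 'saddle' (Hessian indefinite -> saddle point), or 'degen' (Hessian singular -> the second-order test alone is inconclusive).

Compute the Hessian H = grad^2 f:
  H = [[5, -1], [-1, 8]]
Verify stationarity: grad f(x*) = H x* + g = (0, 0).
Eigenvalues of H: 4.6972, 8.3028.
Both eigenvalues > 0, so H is positive definite -> x* is a strict local min.

min


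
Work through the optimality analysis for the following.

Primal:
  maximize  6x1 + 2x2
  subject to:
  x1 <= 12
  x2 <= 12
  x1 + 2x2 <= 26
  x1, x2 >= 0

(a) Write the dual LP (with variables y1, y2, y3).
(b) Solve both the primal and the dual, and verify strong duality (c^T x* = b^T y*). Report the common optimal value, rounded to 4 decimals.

The standard primal-dual pair for 'max c^T x s.t. A x <= b, x >= 0' is:
  Dual:  min b^T y  s.t.  A^T y >= c,  y >= 0.

So the dual LP is:
  minimize  12y1 + 12y2 + 26y3
  subject to:
    y1 + y3 >= 6
    y2 + 2y3 >= 2
    y1, y2, y3 >= 0

Solving the primal: x* = (12, 7).
  primal value c^T x* = 86.
Solving the dual: y* = (5, 0, 1).
  dual value b^T y* = 86.
Strong duality: c^T x* = b^T y*. Confirmed.

86


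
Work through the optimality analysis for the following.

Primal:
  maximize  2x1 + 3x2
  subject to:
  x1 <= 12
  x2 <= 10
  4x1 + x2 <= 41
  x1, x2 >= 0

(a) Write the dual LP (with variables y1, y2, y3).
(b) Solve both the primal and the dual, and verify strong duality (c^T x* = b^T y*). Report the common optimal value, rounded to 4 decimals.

The standard primal-dual pair for 'max c^T x s.t. A x <= b, x >= 0' is:
  Dual:  min b^T y  s.t.  A^T y >= c,  y >= 0.

So the dual LP is:
  minimize  12y1 + 10y2 + 41y3
  subject to:
    y1 + 4y3 >= 2
    y2 + y3 >= 3
    y1, y2, y3 >= 0

Solving the primal: x* = (7.75, 10).
  primal value c^T x* = 45.5.
Solving the dual: y* = (0, 2.5, 0.5).
  dual value b^T y* = 45.5.
Strong duality: c^T x* = b^T y*. Confirmed.

45.5


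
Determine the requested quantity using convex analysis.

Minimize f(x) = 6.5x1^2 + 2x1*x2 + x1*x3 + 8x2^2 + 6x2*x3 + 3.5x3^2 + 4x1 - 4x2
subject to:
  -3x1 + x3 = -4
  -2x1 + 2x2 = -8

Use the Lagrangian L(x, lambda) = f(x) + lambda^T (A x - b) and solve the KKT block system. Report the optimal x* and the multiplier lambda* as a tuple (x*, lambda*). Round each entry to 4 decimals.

Form the Lagrangian:
  L(x, lambda) = (1/2) x^T Q x + c^T x + lambda^T (A x - b)
Stationarity (grad_x L = 0): Q x + c + A^T lambda = 0.
Primal feasibility: A x = b.

This gives the KKT block system:
  [ Q   A^T ] [ x     ]   [-c ]
  [ A    0  ] [ lambda ] = [ b ]

Solving the linear system:
  x*      = (1.8551, -2.1449, 1.5652)
  lambda* = (0.058, 12.6087)
  f(x*)   = 58.5507

x* = (1.8551, -2.1449, 1.5652), lambda* = (0.058, 12.6087)


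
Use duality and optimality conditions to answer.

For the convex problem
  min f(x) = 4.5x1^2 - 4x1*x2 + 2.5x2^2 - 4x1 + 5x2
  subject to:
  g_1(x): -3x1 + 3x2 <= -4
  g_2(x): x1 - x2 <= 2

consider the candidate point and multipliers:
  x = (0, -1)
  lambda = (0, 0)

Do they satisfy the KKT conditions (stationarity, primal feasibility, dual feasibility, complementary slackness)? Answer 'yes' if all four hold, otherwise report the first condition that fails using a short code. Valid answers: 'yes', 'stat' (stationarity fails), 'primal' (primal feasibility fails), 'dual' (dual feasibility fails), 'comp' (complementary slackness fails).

Gradient of f: grad f(x) = Q x + c = (0, 0)
Constraint values g_i(x) = a_i^T x - b_i:
  g_1((0, -1)) = 1
  g_2((0, -1)) = -1
Stationarity residual: grad f(x) + sum_i lambda_i a_i = (0, 0)
  -> stationarity OK
Primal feasibility (all g_i <= 0): FAILS
Dual feasibility (all lambda_i >= 0): OK
Complementary slackness (lambda_i * g_i(x) = 0 for all i): OK

Verdict: the first failing condition is primal_feasibility -> primal.

primal


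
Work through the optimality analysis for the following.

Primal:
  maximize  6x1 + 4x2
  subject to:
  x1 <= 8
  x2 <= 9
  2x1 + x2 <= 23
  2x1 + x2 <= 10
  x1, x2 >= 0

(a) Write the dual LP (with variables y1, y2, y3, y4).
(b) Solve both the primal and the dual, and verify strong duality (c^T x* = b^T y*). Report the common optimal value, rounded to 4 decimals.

The standard primal-dual pair for 'max c^T x s.t. A x <= b, x >= 0' is:
  Dual:  min b^T y  s.t.  A^T y >= c,  y >= 0.

So the dual LP is:
  minimize  8y1 + 9y2 + 23y3 + 10y4
  subject to:
    y1 + 2y3 + 2y4 >= 6
    y2 + y3 + y4 >= 4
    y1, y2, y3, y4 >= 0

Solving the primal: x* = (0.5, 9).
  primal value c^T x* = 39.
Solving the dual: y* = (0, 1, 0, 3).
  dual value b^T y* = 39.
Strong duality: c^T x* = b^T y*. Confirmed.

39


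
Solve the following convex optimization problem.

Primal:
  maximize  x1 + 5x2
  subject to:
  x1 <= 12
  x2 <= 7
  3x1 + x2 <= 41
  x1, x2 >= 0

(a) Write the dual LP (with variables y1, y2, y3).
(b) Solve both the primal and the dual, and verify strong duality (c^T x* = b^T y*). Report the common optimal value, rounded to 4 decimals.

The standard primal-dual pair for 'max c^T x s.t. A x <= b, x >= 0' is:
  Dual:  min b^T y  s.t.  A^T y >= c,  y >= 0.

So the dual LP is:
  minimize  12y1 + 7y2 + 41y3
  subject to:
    y1 + 3y3 >= 1
    y2 + y3 >= 5
    y1, y2, y3 >= 0

Solving the primal: x* = (11.3333, 7).
  primal value c^T x* = 46.3333.
Solving the dual: y* = (0, 4.6667, 0.3333).
  dual value b^T y* = 46.3333.
Strong duality: c^T x* = b^T y*. Confirmed.

46.3333


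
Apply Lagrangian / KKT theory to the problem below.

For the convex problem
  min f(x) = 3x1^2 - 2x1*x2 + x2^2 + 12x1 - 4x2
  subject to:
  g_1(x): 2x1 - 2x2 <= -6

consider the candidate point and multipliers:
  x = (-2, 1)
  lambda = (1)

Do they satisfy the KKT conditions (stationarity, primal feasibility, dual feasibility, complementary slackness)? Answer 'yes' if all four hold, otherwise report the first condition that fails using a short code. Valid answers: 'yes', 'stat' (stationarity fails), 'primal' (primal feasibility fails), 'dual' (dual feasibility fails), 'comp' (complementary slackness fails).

Gradient of f: grad f(x) = Q x + c = (-2, 2)
Constraint values g_i(x) = a_i^T x - b_i:
  g_1((-2, 1)) = 0
Stationarity residual: grad f(x) + sum_i lambda_i a_i = (0, 0)
  -> stationarity OK
Primal feasibility (all g_i <= 0): OK
Dual feasibility (all lambda_i >= 0): OK
Complementary slackness (lambda_i * g_i(x) = 0 for all i): OK

Verdict: yes, KKT holds.

yes


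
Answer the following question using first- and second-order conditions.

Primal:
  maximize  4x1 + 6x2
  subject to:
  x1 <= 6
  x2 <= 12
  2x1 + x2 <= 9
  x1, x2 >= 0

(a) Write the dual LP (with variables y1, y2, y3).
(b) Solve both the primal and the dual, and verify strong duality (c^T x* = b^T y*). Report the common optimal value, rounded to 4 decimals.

The standard primal-dual pair for 'max c^T x s.t. A x <= b, x >= 0' is:
  Dual:  min b^T y  s.t.  A^T y >= c,  y >= 0.

So the dual LP is:
  minimize  6y1 + 12y2 + 9y3
  subject to:
    y1 + 2y3 >= 4
    y2 + y3 >= 6
    y1, y2, y3 >= 0

Solving the primal: x* = (0, 9).
  primal value c^T x* = 54.
Solving the dual: y* = (0, 0, 6).
  dual value b^T y* = 54.
Strong duality: c^T x* = b^T y*. Confirmed.

54


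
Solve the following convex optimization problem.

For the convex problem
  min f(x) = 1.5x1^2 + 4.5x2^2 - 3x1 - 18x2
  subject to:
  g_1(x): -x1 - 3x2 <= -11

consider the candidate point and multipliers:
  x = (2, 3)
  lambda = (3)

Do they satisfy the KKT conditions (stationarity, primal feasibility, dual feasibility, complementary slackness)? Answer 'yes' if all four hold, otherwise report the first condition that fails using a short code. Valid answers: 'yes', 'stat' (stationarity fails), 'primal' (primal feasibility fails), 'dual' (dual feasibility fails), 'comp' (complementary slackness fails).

Gradient of f: grad f(x) = Q x + c = (3, 9)
Constraint values g_i(x) = a_i^T x - b_i:
  g_1((2, 3)) = 0
Stationarity residual: grad f(x) + sum_i lambda_i a_i = (0, 0)
  -> stationarity OK
Primal feasibility (all g_i <= 0): OK
Dual feasibility (all lambda_i >= 0): OK
Complementary slackness (lambda_i * g_i(x) = 0 for all i): OK

Verdict: yes, KKT holds.

yes


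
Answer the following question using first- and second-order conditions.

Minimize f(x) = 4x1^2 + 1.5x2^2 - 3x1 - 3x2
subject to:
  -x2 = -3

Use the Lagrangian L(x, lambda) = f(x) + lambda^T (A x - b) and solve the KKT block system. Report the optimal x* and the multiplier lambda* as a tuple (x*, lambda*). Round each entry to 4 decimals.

Form the Lagrangian:
  L(x, lambda) = (1/2) x^T Q x + c^T x + lambda^T (A x - b)
Stationarity (grad_x L = 0): Q x + c + A^T lambda = 0.
Primal feasibility: A x = b.

This gives the KKT block system:
  [ Q   A^T ] [ x     ]   [-c ]
  [ A    0  ] [ lambda ] = [ b ]

Solving the linear system:
  x*      = (0.375, 3)
  lambda* = (6)
  f(x*)   = 3.9375

x* = (0.375, 3), lambda* = (6)


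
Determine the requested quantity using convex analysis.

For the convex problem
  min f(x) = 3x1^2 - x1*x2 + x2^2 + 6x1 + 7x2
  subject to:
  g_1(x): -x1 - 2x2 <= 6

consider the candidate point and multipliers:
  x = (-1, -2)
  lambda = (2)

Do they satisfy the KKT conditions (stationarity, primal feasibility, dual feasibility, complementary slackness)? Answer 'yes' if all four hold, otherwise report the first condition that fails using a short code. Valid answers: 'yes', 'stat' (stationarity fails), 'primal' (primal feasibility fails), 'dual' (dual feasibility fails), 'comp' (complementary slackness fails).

Gradient of f: grad f(x) = Q x + c = (2, 4)
Constraint values g_i(x) = a_i^T x - b_i:
  g_1((-1, -2)) = -1
Stationarity residual: grad f(x) + sum_i lambda_i a_i = (0, 0)
  -> stationarity OK
Primal feasibility (all g_i <= 0): OK
Dual feasibility (all lambda_i >= 0): OK
Complementary slackness (lambda_i * g_i(x) = 0 for all i): FAILS

Verdict: the first failing condition is complementary_slackness -> comp.

comp


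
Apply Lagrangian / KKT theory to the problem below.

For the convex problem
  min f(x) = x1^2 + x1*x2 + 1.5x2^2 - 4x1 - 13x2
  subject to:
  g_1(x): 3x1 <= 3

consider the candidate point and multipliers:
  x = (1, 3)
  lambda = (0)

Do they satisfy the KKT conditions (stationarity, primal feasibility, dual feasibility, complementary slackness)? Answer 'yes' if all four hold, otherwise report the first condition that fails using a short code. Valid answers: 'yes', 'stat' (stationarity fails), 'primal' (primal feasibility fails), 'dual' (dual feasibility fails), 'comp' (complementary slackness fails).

Gradient of f: grad f(x) = Q x + c = (1, -3)
Constraint values g_i(x) = a_i^T x - b_i:
  g_1((1, 3)) = 0
Stationarity residual: grad f(x) + sum_i lambda_i a_i = (1, -3)
  -> stationarity FAILS
Primal feasibility (all g_i <= 0): OK
Dual feasibility (all lambda_i >= 0): OK
Complementary slackness (lambda_i * g_i(x) = 0 for all i): OK

Verdict: the first failing condition is stationarity -> stat.

stat


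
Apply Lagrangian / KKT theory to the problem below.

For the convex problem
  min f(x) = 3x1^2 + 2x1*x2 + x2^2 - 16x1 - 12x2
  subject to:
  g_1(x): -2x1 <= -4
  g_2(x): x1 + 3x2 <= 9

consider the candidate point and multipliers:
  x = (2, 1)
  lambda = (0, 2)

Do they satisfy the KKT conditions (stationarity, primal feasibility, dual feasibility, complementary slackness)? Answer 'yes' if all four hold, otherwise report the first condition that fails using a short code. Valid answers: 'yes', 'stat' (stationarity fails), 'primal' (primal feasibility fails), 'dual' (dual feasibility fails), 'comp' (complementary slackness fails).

Gradient of f: grad f(x) = Q x + c = (-2, -6)
Constraint values g_i(x) = a_i^T x - b_i:
  g_1((2, 1)) = 0
  g_2((2, 1)) = -4
Stationarity residual: grad f(x) + sum_i lambda_i a_i = (0, 0)
  -> stationarity OK
Primal feasibility (all g_i <= 0): OK
Dual feasibility (all lambda_i >= 0): OK
Complementary slackness (lambda_i * g_i(x) = 0 for all i): FAILS

Verdict: the first failing condition is complementary_slackness -> comp.

comp


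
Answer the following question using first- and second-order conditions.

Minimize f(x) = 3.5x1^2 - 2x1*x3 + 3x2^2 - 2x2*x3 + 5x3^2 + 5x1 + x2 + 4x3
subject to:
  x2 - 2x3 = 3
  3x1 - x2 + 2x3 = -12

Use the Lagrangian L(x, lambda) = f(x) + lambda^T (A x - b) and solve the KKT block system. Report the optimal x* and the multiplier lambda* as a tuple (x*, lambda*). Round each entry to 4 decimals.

Form the Lagrangian:
  L(x, lambda) = (1/2) x^T Q x + c^T x + lambda^T (A x - b)
Stationarity (grad_x L = 0): Q x + c + A^T lambda = 0.
Primal feasibility: A x = b.

This gives the KKT block system:
  [ Q   A^T ] [ x     ]   [-c ]
  [ A    0  ] [ lambda ] = [ b ]

Solving the linear system:
  x*      = (-3, -0.2308, -1.6154)
  lambda* = (1.4103, 4.2564)
  f(x*)   = 12.5769

x* = (-3, -0.2308, -1.6154), lambda* = (1.4103, 4.2564)


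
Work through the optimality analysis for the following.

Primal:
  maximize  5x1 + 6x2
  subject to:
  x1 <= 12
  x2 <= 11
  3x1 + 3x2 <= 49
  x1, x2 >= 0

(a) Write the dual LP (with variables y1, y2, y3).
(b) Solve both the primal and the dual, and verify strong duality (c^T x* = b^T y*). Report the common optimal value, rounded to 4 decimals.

The standard primal-dual pair for 'max c^T x s.t. A x <= b, x >= 0' is:
  Dual:  min b^T y  s.t.  A^T y >= c,  y >= 0.

So the dual LP is:
  minimize  12y1 + 11y2 + 49y3
  subject to:
    y1 + 3y3 >= 5
    y2 + 3y3 >= 6
    y1, y2, y3 >= 0

Solving the primal: x* = (5.3333, 11).
  primal value c^T x* = 92.6667.
Solving the dual: y* = (0, 1, 1.6667).
  dual value b^T y* = 92.6667.
Strong duality: c^T x* = b^T y*. Confirmed.

92.6667
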